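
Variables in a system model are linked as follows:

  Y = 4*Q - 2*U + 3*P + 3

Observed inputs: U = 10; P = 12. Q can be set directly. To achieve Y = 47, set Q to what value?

Substituting into the Y equation gives Y = 4*Q + 19.
Solve 4*Q + 19 = 47: Q = (47 - 19) / 4 = 7.

Q = 7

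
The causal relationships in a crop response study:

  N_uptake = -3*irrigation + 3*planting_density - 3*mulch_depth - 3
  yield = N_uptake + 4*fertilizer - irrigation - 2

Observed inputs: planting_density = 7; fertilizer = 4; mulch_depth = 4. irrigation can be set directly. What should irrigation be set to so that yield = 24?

irrigation = -1

Substituting into the N_uptake equation gives N_uptake = -3*irrigation + 6.
Substituting into the yield equation gives yield = -4*irrigation + 20.
Solve -4*irrigation + 20 = 24: irrigation = (24 - 20) / -4 = -1.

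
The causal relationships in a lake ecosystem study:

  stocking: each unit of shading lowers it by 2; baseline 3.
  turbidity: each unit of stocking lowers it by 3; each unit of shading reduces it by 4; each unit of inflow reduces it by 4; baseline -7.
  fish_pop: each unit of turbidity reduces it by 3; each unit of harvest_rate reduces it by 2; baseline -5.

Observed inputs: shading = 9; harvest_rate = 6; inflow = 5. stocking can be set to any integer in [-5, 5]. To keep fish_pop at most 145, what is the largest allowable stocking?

stocking = -3

Intervening on stocking fixes its value directly, overriding its dependence on shading.
Substituting into the turbidity equation gives turbidity = -3*stocking - 63.
Substituting into the fish_pop equation gives fish_pop = 9*stocking + 172.
Require 9*stocking + 172 ≤ 145, so stocking ≤ -3.
The largest integer in [-5, 5] satisfying this is -3.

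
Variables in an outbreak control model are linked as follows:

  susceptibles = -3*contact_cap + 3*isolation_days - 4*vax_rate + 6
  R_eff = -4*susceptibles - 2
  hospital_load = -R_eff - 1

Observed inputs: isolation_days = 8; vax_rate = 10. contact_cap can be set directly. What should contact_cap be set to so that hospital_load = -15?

contact_cap = -2

Substituting into the susceptibles equation gives susceptibles = -3*contact_cap - 10.
Substituting into the R_eff equation gives R_eff = 12*contact_cap + 38.
Substituting into the hospital_load equation gives hospital_load = -12*contact_cap - 39.
Solve -12*contact_cap - 39 = -15: contact_cap = (-15 + 39) / -12 = -2.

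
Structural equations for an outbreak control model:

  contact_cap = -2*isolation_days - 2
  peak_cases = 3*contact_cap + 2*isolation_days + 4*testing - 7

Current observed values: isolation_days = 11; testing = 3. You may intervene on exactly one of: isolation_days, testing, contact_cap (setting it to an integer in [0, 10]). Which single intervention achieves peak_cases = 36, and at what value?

Intervening on isolation_days: peak_cases = -4*isolation_days - 1. Reaching 36 requires isolation_days = -37/4, not an integer.
Intervening on testing: peak_cases = 4*testing - 57. Reaching 36 requires testing = 93/4, not an integer.
Intervening on contact_cap: with other inputs at their observed values, peak_cases = 3*contact_cap + 27. Solving for 36 gives contact_cap = 3, within [0, 10].

set contact_cap = 3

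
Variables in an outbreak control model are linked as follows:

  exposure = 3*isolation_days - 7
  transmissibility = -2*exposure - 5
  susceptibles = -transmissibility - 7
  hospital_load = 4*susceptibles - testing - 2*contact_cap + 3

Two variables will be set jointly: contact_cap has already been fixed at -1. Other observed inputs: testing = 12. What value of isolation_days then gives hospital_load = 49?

With contact_cap held at -1:
Substituting into the transmissibility equation gives transmissibility = -6*isolation_days + 9.
Substituting into the susceptibles equation gives susceptibles = 6*isolation_days - 16.
Substituting into the hospital_load equation gives hospital_load = 24*isolation_days - 71.
Solve 24*isolation_days - 71 = 49: isolation_days = (49 + 71) / 24 = 5.

isolation_days = 5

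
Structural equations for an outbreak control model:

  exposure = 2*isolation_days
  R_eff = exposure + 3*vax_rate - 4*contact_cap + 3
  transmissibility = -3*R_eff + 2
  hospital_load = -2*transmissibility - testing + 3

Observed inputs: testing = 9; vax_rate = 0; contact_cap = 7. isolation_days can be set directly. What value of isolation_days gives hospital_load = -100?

isolation_days = 5

Substituting into the R_eff equation gives R_eff = 2*isolation_days - 25.
Substituting into the transmissibility equation gives transmissibility = -6*isolation_days + 77.
Substituting into the hospital_load equation gives hospital_load = 12*isolation_days - 160.
Solve 12*isolation_days - 160 = -100: isolation_days = (-100 + 160) / 12 = 5.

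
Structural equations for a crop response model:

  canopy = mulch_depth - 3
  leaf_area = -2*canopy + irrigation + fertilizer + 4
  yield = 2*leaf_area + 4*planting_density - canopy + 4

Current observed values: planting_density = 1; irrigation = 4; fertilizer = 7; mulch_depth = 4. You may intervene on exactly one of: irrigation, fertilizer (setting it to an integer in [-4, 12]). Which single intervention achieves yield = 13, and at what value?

Intervening on irrigation: yield = 2*irrigation + 25. Reaching 13 requires irrigation = -6, outside [-4, 12].
Intervening on fertilizer: with other inputs at their observed values, yield = 2*fertilizer + 19. Solving for 13 gives fertilizer = -3, within [-4, 12].

set fertilizer = -3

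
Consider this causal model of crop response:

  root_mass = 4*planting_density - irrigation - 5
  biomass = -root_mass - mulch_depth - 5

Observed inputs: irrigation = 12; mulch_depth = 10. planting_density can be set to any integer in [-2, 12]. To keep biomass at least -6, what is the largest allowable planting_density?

planting_density = 2

Substituting into the root_mass equation gives root_mass = 4*planting_density - 17.
This gives biomass = -4*planting_density + 2.
Require -4*planting_density + 2 ≥ -6, so planting_density ≤ 2.
The largest integer in [-2, 12] satisfying this is 2.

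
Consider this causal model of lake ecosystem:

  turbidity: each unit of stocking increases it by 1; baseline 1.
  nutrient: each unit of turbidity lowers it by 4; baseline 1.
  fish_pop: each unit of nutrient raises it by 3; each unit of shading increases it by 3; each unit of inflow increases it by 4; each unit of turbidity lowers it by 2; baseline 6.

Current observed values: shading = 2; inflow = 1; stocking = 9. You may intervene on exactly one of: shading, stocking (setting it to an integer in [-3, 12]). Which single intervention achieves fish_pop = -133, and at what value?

Intervening on shading: with other inputs at their observed values, fish_pop = 3*shading - 127. Solving for -133 gives shading = -2, within [-3, 12].
Intervening on stocking: fish_pop = -14*stocking + 5. Reaching -133 requires stocking = 69/7, not an integer.

set shading = -2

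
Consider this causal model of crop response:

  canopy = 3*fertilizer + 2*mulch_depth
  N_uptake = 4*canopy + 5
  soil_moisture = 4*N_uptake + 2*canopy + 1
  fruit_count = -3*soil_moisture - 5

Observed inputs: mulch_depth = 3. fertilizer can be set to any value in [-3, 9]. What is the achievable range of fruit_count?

Substituting into the canopy equation gives canopy = 3*fertilizer + 6.
Substituting into the N_uptake equation gives N_uptake = 12*fertilizer + 29.
Substituting into the soil_moisture equation gives soil_moisture = 54*fertilizer + 129.
This gives fruit_count = -162*fertilizer - 392.
Linear in fertilizer, so extremes are at the endpoints: fertilizer = -3 gives fruit_count = 94; fertilizer = 9 gives fruit_count = -1850.

-1850 to 94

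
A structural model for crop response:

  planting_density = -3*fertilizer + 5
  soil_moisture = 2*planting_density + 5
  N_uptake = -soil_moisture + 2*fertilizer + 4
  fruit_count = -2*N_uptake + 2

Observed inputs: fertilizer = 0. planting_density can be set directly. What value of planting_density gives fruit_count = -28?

planting_density = -8

Intervening on planting_density fixes its value directly, overriding its dependence on fertilizer.
Substituting into the N_uptake equation gives N_uptake = -2*planting_density - 1.
Substituting into the fruit_count equation gives fruit_count = 4*planting_density + 4.
Solve 4*planting_density + 4 = -28: planting_density = (-28 - 4) / 4 = -8.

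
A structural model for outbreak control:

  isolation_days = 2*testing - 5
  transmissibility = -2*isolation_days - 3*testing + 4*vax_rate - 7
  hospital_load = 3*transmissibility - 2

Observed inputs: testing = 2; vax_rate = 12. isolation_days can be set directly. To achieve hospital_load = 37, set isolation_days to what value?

Intervening on isolation_days fixes its value directly, overriding its dependence on testing.
Substituting into the transmissibility equation gives transmissibility = -2*isolation_days + 35.
Substituting into the hospital_load equation gives hospital_load = -6*isolation_days + 103.
Solve -6*isolation_days + 103 = 37: isolation_days = (37 - 103) / -6 = 11.

isolation_days = 11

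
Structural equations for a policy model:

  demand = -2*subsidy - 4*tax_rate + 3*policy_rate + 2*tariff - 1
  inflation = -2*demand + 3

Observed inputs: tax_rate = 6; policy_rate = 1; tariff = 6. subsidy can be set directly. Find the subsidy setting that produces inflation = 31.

subsidy = 2

Substituting into the demand equation gives demand = -2*subsidy - 10.
Substituting into the inflation equation gives inflation = 4*subsidy + 23.
Solve 4*subsidy + 23 = 31: subsidy = (31 - 23) / 4 = 2.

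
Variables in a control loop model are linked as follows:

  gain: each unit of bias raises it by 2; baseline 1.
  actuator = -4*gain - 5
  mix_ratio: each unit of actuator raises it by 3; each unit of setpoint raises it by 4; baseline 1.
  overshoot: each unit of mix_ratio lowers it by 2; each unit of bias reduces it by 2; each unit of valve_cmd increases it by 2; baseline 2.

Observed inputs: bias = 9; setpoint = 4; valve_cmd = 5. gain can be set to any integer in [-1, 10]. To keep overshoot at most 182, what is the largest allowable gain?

gain = 8

Intervening on gain fixes its value directly, overriding its dependence on bias.
Substituting into the mix_ratio equation gives mix_ratio = -12*gain + 2.
This gives overshoot = 24*gain - 10.
Require 24*gain - 10 ≤ 182, so gain ≤ 8.
The largest integer in [-1, 10] satisfying this is 8.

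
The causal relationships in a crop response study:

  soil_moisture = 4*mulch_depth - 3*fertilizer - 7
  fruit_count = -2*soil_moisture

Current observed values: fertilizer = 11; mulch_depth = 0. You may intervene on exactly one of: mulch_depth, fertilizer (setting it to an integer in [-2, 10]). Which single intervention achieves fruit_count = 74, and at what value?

set fertilizer = 10

Intervening on mulch_depth: fruit_count = -8*mulch_depth + 80. Reaching 74 requires mulch_depth = 3/4, not an integer.
Intervening on fertilizer: with other inputs at their observed values, fruit_count = 6*fertilizer + 14. Solving for 74 gives fertilizer = 10, within [-2, 10].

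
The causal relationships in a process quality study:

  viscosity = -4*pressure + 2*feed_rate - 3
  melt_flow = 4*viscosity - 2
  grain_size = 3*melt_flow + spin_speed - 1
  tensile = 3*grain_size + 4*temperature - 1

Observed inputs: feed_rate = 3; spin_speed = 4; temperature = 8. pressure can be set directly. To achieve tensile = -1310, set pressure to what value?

pressure = 10

Substituting into the viscosity equation gives viscosity = -4*pressure + 3.
So melt_flow = -16*pressure + 10.
Substituting into the grain_size equation gives grain_size = -48*pressure + 33.
Substituting into the tensile equation gives tensile = -144*pressure + 130.
Solve -144*pressure + 130 = -1310: pressure = (-1310 - 130) / -144 = 10.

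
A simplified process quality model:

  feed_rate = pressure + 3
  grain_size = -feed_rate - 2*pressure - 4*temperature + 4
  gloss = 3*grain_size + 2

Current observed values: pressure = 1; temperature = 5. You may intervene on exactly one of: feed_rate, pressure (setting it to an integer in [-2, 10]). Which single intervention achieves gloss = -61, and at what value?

set feed_rate = 3

Intervening on feed_rate: with other inputs at their observed values, gloss = -3*feed_rate - 52. Solving for -61 gives feed_rate = 3, within [-2, 10].
Intervening on pressure: gloss = -9*pressure - 55. Reaching -61 requires pressure = 2/3, not an integer.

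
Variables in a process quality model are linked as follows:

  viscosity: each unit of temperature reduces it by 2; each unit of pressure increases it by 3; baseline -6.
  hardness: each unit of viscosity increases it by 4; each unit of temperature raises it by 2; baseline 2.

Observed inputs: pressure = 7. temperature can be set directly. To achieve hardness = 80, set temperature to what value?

temperature = -3

Substituting into the viscosity equation gives viscosity = -2*temperature + 15.
hardness becomes -6*temperature + 62.
Solve -6*temperature + 62 = 80: temperature = (80 - 62) / -6 = -3.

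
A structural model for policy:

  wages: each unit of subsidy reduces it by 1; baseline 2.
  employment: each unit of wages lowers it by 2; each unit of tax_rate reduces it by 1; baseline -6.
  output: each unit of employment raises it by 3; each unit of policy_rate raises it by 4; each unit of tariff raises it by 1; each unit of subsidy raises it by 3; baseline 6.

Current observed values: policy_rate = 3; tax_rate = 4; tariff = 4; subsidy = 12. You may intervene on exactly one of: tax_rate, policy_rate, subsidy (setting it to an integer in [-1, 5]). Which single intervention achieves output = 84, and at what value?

set policy_rate = 2

Intervening on tax_rate: output = -3*tax_rate + 100. Reaching 84 requires tax_rate = 16/3, not an integer.
Intervening on policy_rate: with other inputs at their observed values, output = 4*policy_rate + 76. Solving for 84 gives policy_rate = 2, within [-1, 5].
Intervening on subsidy: output = 9*subsidy - 20. Reaching 84 requires subsidy = 104/9, not an integer.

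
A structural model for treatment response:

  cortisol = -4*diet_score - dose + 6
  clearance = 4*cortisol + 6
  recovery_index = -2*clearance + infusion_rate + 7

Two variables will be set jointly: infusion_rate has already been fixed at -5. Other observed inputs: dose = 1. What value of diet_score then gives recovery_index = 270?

diet_score = 10

With infusion_rate held at -5:
Substituting into the cortisol equation gives cortisol = -4*diet_score + 5.
This gives clearance = -16*diet_score + 26.
Substituting into the recovery_index equation gives recovery_index = 32*diet_score - 50.
Solve 32*diet_score - 50 = 270: diet_score = (270 + 50) / 32 = 10.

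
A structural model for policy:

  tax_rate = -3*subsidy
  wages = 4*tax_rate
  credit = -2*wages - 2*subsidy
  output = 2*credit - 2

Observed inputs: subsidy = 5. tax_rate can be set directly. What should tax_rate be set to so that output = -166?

Intervening on tax_rate fixes its value directly, overriding its dependence on subsidy.
Substituting into the credit equation gives credit = -8*tax_rate - 10.
Substituting into the output equation gives output = -16*tax_rate - 22.
Solve -16*tax_rate - 22 = -166: tax_rate = (-166 + 22) / -16 = 9.

tax_rate = 9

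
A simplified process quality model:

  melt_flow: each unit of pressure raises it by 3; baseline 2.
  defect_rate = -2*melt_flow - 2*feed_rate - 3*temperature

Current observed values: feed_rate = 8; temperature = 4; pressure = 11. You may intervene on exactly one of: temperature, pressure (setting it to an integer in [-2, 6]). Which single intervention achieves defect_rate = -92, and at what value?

Intervening on temperature: with other inputs at their observed values, defect_rate = -3*temperature - 86. Solving for -92 gives temperature = 2, within [-2, 6].
Intervening on pressure: defect_rate = -6*pressure - 32. Reaching -92 requires pressure = 10, outside [-2, 6].

set temperature = 2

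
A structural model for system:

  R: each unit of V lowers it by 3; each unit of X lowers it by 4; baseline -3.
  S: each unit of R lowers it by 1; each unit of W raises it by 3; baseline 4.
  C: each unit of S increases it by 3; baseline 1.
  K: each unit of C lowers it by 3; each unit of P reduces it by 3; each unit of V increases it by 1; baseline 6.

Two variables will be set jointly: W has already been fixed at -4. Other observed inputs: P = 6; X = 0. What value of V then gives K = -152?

With W held at -4:
Substituting into the R equation gives R = -3*V - 3.
Substituting into the S equation gives S = 3*V - 5.
Substituting into the C equation gives C = 9*V - 14.
Substituting into the K equation gives K = -26*V + 30.
Solve -26*V + 30 = -152: V = (-152 - 30) / -26 = 7.

V = 7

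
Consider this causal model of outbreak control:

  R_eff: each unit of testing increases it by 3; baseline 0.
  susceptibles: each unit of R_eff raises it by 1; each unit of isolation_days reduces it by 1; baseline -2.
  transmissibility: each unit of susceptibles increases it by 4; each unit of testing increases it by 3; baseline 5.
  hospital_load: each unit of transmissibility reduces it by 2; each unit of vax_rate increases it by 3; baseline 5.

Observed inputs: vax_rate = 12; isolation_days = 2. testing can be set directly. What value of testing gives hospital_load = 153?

Substituting into the susceptibles equation gives susceptibles = 3*testing - 4.
This gives transmissibility = 15*testing - 11.
Substituting into the hospital_load equation gives hospital_load = -30*testing + 63.
Solve -30*testing + 63 = 153: testing = (153 - 63) / -30 = -3.

testing = -3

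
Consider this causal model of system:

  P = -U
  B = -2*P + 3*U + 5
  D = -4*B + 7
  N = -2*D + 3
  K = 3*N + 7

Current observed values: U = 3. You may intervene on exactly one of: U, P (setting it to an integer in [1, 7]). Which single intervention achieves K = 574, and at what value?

set U = 4

Intervening on U: with other inputs at their observed values, K = 120*U + 94. Solving for 574 gives U = 4, within [1, 7].
Intervening on P: K = -48*P + 310. Reaching 574 requires P = -11/2, not an integer.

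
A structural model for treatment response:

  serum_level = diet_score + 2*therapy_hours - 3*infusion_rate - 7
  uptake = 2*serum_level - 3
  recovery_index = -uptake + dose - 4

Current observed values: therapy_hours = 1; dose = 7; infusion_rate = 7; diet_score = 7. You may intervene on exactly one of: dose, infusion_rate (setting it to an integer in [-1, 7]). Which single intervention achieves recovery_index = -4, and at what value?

Intervening on dose: recovery_index = dose + 37. Reaching -4 requires dose = -41, outside [-1, 7].
Intervening on infusion_rate: with other inputs at their observed values, recovery_index = 6*infusion_rate + 2. Solving for -4 gives infusion_rate = -1, within [-1, 7].

set infusion_rate = -1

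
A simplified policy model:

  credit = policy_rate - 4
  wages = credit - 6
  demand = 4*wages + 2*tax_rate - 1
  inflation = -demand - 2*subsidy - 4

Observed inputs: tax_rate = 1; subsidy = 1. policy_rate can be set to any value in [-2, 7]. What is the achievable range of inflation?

5 to 41

Substituting into the wages equation gives wages = policy_rate - 10.
Substituting into the demand equation gives demand = 4*policy_rate - 39.
inflation becomes -4*policy_rate + 33.
Linear in policy_rate, so extremes are at the endpoints: policy_rate = -2 gives inflation = 41; policy_rate = 7 gives inflation = 5.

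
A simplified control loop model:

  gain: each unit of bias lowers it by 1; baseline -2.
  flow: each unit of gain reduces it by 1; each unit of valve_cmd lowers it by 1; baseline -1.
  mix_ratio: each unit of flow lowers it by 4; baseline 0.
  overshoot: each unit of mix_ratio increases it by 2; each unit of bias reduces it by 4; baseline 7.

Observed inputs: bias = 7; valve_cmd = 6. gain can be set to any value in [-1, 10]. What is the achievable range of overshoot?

Intervening on gain fixes its value directly, overriding its dependence on bias.
Substituting into the flow equation gives flow = -gain - 7.
Substituting into the mix_ratio equation gives mix_ratio = 4*gain + 28.
This gives overshoot = 8*gain + 35.
Linear in gain, so extremes are at the endpoints: gain = -1 gives overshoot = 27; gain = 10 gives overshoot = 115.

27 to 115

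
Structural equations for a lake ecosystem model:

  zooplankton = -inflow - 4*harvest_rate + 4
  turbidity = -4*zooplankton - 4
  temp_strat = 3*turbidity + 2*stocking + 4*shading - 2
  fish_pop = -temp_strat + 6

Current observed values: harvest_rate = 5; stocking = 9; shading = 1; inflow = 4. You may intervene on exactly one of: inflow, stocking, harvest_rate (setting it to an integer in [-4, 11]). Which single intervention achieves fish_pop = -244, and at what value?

set stocking = 10

Intervening on inflow: fish_pop = -12*inflow - 194. Reaching -244 requires inflow = 25/6, not an integer.
Intervening on stocking: with other inputs at their observed values, fish_pop = -2*stocking - 224. Solving for -244 gives stocking = 10, within [-4, 11].
Intervening on harvest_rate: fish_pop = -48*harvest_rate - 2. Reaching -244 requires harvest_rate = 121/24, not an integer.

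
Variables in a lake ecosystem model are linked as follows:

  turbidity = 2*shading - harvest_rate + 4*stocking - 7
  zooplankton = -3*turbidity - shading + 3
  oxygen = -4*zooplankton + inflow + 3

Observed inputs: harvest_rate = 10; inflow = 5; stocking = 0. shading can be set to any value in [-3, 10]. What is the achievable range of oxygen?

Substituting into the turbidity equation gives turbidity = 2*shading - 17.
Substituting into the zooplankton equation gives zooplankton = -7*shading + 54.
Substituting into the oxygen equation gives oxygen = 28*shading - 208.
Linear in shading, so extremes are at the endpoints: shading = -3 gives oxygen = -292; shading = 10 gives oxygen = 72.

-292 to 72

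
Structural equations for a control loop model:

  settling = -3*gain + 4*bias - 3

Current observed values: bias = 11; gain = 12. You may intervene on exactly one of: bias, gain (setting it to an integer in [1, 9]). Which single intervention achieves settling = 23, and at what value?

Intervening on bias: settling = 4*bias - 39. Reaching 23 requires bias = 31/2, not an integer.
Intervening on gain: with other inputs at their observed values, settling = -3*gain + 41. Solving for 23 gives gain = 6, within [1, 9].

set gain = 6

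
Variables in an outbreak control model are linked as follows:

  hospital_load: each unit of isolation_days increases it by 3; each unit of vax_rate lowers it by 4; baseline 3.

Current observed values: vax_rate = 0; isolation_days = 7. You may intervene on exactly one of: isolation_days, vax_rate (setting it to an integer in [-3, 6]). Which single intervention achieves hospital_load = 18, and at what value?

Intervening on isolation_days: with other inputs at their observed values, hospital_load = 3*isolation_days + 3. Solving for 18 gives isolation_days = 5, within [-3, 6].
Intervening on vax_rate: hospital_load = -4*vax_rate + 24. Reaching 18 requires vax_rate = 3/2, not an integer.

set isolation_days = 5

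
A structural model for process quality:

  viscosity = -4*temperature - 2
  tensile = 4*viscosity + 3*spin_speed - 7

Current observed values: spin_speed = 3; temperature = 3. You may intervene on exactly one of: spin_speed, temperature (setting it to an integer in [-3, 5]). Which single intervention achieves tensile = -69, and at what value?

set spin_speed = -2

Intervening on spin_speed: with other inputs at their observed values, tensile = 3*spin_speed - 63. Solving for -69 gives spin_speed = -2, within [-3, 5].
Intervening on temperature: tensile = -16*temperature - 6. Reaching -69 requires temperature = 63/16, not an integer.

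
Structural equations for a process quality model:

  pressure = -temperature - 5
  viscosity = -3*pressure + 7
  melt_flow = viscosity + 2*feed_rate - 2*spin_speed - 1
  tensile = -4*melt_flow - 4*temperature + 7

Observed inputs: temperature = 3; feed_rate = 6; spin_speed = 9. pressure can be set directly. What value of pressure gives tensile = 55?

pressure = 5

Intervening on pressure fixes its value directly, overriding its dependence on temperature.
Substituting into the melt_flow equation gives melt_flow = -3*pressure.
tensile becomes 12*pressure - 5.
Solve 12*pressure - 5 = 55: pressure = (55 + 5) / 12 = 5.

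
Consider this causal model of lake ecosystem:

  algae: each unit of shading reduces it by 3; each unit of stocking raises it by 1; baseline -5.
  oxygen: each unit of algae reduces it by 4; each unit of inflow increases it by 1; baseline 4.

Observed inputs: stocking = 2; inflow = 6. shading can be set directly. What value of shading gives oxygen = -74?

shading = -8

Substituting into the algae equation gives algae = -3*shading - 3.
oxygen becomes 12*shading + 22.
Solve 12*shading + 22 = -74: shading = (-74 - 22) / 12 = -8.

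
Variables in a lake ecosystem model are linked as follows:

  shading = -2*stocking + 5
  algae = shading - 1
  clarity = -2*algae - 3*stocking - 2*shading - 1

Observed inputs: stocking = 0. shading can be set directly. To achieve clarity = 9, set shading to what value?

shading = -2

Intervening on shading fixes its value directly, overriding its dependence on stocking.
Substituting into the clarity equation gives clarity = -4*shading + 1.
Solve -4*shading + 1 = 9: shading = (9 - 1) / -4 = -2.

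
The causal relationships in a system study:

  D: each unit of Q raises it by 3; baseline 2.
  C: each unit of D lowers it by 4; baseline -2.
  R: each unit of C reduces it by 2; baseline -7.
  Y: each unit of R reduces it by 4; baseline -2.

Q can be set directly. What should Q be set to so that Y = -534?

Substituting into the C equation gives C = -12*Q - 10.
This gives R = 24*Q + 13.
Substituting into the Y equation gives Y = -96*Q - 54.
Solve -96*Q - 54 = -534: Q = (-534 + 54) / -96 = 5.

Q = 5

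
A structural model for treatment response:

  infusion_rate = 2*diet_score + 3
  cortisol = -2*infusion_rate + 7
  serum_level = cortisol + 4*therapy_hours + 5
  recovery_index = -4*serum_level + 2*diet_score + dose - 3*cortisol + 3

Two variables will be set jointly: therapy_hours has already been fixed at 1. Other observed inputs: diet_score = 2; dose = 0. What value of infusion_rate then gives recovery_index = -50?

infusion_rate = 2

With therapy_hours held at 1:
Intervening on infusion_rate fixes its value directly, overriding its dependence on diet_score.
Substituting into the serum_level equation gives serum_level = -2*infusion_rate + 16.
So recovery_index = 14*infusion_rate - 78.
Solve 14*infusion_rate - 78 = -50: infusion_rate = (-50 + 78) / 14 = 2.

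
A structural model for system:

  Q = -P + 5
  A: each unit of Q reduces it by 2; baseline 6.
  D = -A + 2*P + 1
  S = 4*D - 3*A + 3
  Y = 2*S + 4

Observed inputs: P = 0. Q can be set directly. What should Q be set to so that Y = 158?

Intervening on Q fixes its value directly, overriding its dependence on P.
Substituting into the D equation gives D = 2*Q - 5.
So S = 14*Q - 35.
Y becomes 28*Q - 66.
Solve 28*Q - 66 = 158: Q = (158 + 66) / 28 = 8.

Q = 8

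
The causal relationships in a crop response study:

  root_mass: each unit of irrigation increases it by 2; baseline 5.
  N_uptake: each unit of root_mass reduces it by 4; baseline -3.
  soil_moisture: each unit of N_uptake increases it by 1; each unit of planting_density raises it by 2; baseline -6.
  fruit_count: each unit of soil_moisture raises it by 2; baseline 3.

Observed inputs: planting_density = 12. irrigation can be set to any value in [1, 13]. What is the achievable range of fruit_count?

-215 to -23

Substituting into the N_uptake equation gives N_uptake = -8*irrigation - 23.
soil_moisture becomes -8*irrigation - 5.
Substituting into the fruit_count equation gives fruit_count = -16*irrigation - 7.
Linear in irrigation, so extremes are at the endpoints: irrigation = 1 gives fruit_count = -23; irrigation = 13 gives fruit_count = -215.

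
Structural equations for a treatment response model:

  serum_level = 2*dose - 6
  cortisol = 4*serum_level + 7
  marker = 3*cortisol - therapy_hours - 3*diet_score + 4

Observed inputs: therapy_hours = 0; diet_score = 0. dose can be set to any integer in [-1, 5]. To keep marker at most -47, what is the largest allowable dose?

Substituting into the cortisol equation gives cortisol = 8*dose - 17.
Substituting into the marker equation gives marker = 24*dose - 47.
Require 24*dose - 47 ≤ -47, so dose ≤ 0.
The largest integer in [-1, 5] satisfying this is 0.

dose = 0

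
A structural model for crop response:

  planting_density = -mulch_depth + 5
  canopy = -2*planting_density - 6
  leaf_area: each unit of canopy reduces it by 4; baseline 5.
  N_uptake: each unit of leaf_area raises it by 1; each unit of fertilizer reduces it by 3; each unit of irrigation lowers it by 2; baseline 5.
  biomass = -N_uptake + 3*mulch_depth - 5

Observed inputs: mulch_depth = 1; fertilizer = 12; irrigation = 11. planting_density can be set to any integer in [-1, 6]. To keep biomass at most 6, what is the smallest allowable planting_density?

Intervening on planting_density fixes its value directly, overriding its dependence on mulch_depth.
Substituting into the leaf_area equation gives leaf_area = 8*planting_density + 29.
This gives N_uptake = 8*planting_density - 24.
Substituting into the biomass equation gives biomass = -8*planting_density + 22.
Require -8*planting_density + 22 ≤ 6, so planting_density ≥ 2.
The smallest integer in [-1, 6] satisfying this is 2.

planting_density = 2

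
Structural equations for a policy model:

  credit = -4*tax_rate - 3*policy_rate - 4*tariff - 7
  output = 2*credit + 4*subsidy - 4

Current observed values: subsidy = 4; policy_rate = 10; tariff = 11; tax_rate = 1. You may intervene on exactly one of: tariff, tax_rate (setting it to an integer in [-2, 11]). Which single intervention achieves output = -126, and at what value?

set tariff = 7

Intervening on tariff: with other inputs at their observed values, output = -8*tariff - 70. Solving for -126 gives tariff = 7, within [-2, 11].
Intervening on tax_rate: output = -8*tax_rate - 150. Reaching -126 requires tax_rate = -3, outside [-2, 11].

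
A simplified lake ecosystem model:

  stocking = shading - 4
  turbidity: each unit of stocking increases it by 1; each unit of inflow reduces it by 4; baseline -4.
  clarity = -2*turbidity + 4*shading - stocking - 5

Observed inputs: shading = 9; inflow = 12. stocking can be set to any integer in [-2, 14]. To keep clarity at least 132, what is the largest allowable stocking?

Intervening on stocking fixes its value directly, overriding its dependence on shading.
Substituting into the turbidity equation gives turbidity = stocking - 52.
Substituting into the clarity equation gives clarity = -3*stocking + 135.
Require -3*stocking + 135 ≥ 132, so stocking ≤ 1.
The largest integer in [-2, 14] satisfying this is 1.

stocking = 1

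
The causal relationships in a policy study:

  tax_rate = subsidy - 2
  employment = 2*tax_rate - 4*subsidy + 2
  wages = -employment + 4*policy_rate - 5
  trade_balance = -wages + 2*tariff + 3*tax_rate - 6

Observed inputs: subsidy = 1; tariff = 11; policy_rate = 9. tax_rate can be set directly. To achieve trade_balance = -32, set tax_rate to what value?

tax_rate = -3

Intervening on tax_rate fixes its value directly, overriding its dependence on subsidy.
Substituting into the employment equation gives employment = 2*tax_rate - 2.
Substituting into the wages equation gives wages = -2*tax_rate + 33.
trade_balance becomes 5*tax_rate - 17.
Solve 5*tax_rate - 17 = -32: tax_rate = (-32 + 17) / 5 = -3.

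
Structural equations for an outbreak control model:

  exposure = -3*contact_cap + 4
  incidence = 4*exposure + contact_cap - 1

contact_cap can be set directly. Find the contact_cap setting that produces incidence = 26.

Substituting into the incidence equation gives incidence = -11*contact_cap + 15.
Solve -11*contact_cap + 15 = 26: contact_cap = (26 - 15) / -11 = -1.

contact_cap = -1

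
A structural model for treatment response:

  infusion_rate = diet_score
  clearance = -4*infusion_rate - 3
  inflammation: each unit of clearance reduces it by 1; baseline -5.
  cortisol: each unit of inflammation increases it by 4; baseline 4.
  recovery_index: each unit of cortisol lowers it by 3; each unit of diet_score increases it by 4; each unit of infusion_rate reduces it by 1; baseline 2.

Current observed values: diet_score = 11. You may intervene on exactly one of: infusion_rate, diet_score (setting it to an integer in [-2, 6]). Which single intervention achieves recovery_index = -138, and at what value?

set infusion_rate = 4

Intervening on infusion_rate: with other inputs at their observed values, recovery_index = -49*infusion_rate + 58. Solving for -138 gives infusion_rate = 4, within [-2, 6].
Intervening on diet_score: recovery_index = -45*diet_score + 14. Reaching -138 requires diet_score = 152/45, not an integer.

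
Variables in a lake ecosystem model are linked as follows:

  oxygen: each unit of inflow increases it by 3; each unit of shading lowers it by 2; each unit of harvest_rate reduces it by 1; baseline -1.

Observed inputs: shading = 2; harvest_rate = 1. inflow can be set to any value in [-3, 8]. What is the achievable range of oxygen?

Substituting into the oxygen equation gives oxygen = 3*inflow - 6.
Linear in inflow, so extremes are at the endpoints: inflow = -3 gives oxygen = -15; inflow = 8 gives oxygen = 18.

-15 to 18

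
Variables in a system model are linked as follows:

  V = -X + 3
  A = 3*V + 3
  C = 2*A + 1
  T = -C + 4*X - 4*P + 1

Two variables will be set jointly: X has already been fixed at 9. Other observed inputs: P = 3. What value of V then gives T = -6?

V = 4

With X held at 9:
Intervening on V fixes its value directly, overriding its dependence on X.
Substituting into the C equation gives C = 6*V + 7.
So T = -6*V + 18.
Solve -6*V + 18 = -6: V = (-6 - 18) / -6 = 4.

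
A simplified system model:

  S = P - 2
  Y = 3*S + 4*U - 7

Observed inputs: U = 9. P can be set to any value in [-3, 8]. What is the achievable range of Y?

14 to 47

Substituting into the Y equation gives Y = 3*P + 23.
Linear in P, so extremes are at the endpoints: P = -3 gives Y = 14; P = 8 gives Y = 47.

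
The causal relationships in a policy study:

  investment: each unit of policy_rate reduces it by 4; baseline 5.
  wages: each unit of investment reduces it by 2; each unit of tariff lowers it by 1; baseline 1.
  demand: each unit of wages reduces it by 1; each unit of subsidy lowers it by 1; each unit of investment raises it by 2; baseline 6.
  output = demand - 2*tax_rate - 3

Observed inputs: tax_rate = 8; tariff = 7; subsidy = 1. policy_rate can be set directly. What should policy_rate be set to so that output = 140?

policy_rate = -8

Substituting into the wages equation gives wages = 8*policy_rate - 16.
This gives demand = -16*policy_rate + 31.
output becomes -16*policy_rate + 12.
Solve -16*policy_rate + 12 = 140: policy_rate = (140 - 12) / -16 = -8.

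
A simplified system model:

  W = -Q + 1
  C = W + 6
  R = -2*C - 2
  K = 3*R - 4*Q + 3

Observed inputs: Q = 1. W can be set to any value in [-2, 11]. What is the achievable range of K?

-109 to -31

Intervening on W fixes its value directly, overriding its dependence on Q.
Substituting into the R equation gives R = -2*W - 14.
Substituting into the K equation gives K = -6*W - 43.
Linear in W, so extremes are at the endpoints: W = -2 gives K = -31; W = 11 gives K = -109.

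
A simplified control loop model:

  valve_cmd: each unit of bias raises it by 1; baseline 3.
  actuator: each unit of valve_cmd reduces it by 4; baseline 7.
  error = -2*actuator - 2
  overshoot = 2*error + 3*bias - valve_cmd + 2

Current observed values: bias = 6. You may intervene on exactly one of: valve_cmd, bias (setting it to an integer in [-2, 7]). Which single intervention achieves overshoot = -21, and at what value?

set bias = -2

Intervening on valve_cmd: overshoot = 15*valve_cmd - 12. Reaching -21 requires valve_cmd = -3/5, not an integer.
Intervening on bias: with other inputs at their observed values, overshoot = 18*bias + 15. Solving for -21 gives bias = -2, within [-2, 7].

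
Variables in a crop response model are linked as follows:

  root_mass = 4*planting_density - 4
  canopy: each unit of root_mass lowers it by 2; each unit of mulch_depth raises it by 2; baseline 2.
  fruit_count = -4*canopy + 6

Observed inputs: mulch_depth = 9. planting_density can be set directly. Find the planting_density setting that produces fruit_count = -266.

planting_density = -5

Substituting into the canopy equation gives canopy = -8*planting_density + 28.
This gives fruit_count = 32*planting_density - 106.
Solve 32*planting_density - 106 = -266: planting_density = (-266 + 106) / 32 = -5.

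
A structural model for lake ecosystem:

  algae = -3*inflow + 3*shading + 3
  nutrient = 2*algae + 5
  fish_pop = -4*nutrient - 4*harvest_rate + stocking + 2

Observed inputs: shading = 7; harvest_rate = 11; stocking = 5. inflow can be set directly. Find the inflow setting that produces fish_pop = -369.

inflow = -5

Substituting into the algae equation gives algae = -3*inflow + 24.
So nutrient = -6*inflow + 53.
This gives fish_pop = 24*inflow - 249.
Solve 24*inflow - 249 = -369: inflow = (-369 + 249) / 24 = -5.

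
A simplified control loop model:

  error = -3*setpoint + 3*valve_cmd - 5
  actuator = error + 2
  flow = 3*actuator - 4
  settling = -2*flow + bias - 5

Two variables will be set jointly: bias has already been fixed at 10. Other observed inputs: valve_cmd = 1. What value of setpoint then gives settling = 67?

With bias held at 10:
Substituting into the error equation gives error = -3*setpoint - 2.
This gives actuator = -3*setpoint.
flow becomes -9*setpoint - 4.
Substituting into the settling equation gives settling = 18*setpoint + 13.
Solve 18*setpoint + 13 = 67: setpoint = (67 - 13) / 18 = 3.

setpoint = 3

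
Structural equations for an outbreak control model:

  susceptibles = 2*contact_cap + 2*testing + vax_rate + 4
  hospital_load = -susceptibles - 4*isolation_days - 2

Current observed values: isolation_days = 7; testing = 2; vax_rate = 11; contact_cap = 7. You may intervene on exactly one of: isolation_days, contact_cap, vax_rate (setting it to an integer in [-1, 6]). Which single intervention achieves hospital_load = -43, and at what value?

set isolation_days = 2

Intervening on isolation_days: with other inputs at their observed values, hospital_load = -4*isolation_days - 35. Solving for -43 gives isolation_days = 2, within [-1, 6].
Intervening on contact_cap: hospital_load = -2*contact_cap - 49. Reaching -43 requires contact_cap = -3, outside [-1, 6].
Intervening on vax_rate: hospital_load = -vax_rate - 52. Reaching -43 requires vax_rate = -9, outside [-1, 6].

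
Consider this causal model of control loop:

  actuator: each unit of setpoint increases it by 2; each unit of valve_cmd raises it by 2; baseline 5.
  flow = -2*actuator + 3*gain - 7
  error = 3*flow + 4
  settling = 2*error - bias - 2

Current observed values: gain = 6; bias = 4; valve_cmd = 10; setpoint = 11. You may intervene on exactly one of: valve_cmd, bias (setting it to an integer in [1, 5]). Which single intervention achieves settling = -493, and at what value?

Intervening on valve_cmd: settling = -24*valve_cmd - 256. Reaching -493 requires valve_cmd = 79/8, not an integer.
Intervening on bias: with other inputs at their observed values, settling = -bias - 492. Solving for -493 gives bias = 1, within [1, 5].

set bias = 1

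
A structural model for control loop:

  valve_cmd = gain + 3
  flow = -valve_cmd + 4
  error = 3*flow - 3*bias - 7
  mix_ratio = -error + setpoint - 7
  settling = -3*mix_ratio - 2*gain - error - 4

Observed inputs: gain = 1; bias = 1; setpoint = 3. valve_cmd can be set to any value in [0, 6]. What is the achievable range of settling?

Intervening on valve_cmd fixes its value directly, overriding its dependence on gain.
Substituting into the error equation gives error = -3*valve_cmd + 2.
Substituting into the mix_ratio equation gives mix_ratio = 3*valve_cmd - 6.
So settling = -6*valve_cmd + 10.
Linear in valve_cmd, so extremes are at the endpoints: valve_cmd = 0 gives settling = 10; valve_cmd = 6 gives settling = -26.

-26 to 10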